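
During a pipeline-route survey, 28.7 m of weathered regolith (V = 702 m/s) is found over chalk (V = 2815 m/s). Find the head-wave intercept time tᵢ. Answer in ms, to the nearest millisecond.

tᵢ = 2h·√(V₂²−V₁²)/(V₁V₂).
√(V₂²−V₁²) = √(2815²−702²) = 2726.1 m/s.
tᵢ = 2·28.7·2726.1/(702·2815) = 0.07918 s.

79 ms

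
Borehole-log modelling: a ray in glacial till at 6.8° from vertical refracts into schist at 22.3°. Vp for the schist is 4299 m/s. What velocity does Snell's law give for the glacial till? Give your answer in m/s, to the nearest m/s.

sin 6.8° = 0.1184; sin 22.3° = 0.3795.
V₁ = V₂·(sin θ₁/sin θ₂) = 4299·(0.1184/0.3795) = 1341.44 m/s.

1341 m/s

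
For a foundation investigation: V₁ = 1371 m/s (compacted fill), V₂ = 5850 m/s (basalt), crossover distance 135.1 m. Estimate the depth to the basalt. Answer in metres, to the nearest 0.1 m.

x_cross = 2h·√((V₂+V₁)/(V₂−V₁)) → h = x_cross / (2·√((V₂+V₁)/(V₂−V₁))).
√((V₂+V₁)/(V₂−V₁)) = √((5850+1371)/(5850−1371)) = 1.2697.
h = 135.1 / (2·1.2697) = 53.20 m.

53.2 m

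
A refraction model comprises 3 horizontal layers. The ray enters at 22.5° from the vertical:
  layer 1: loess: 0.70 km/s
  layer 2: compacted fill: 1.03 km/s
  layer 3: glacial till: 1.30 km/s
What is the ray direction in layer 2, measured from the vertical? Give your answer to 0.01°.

Snell's law across each interface conserves sin θ / V, so sin θ_2 = V_2·sin θ₁/V₁.
sin θ_2 = 1.03 × sin 22.5° / 0.70 = 0.5631.
θ_2 = 34.27° from the vertical.

34.27°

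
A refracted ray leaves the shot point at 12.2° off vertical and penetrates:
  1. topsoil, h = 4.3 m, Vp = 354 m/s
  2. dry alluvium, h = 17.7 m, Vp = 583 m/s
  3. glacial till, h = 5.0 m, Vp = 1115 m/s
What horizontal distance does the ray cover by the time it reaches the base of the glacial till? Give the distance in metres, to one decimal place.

p = sin θ₁/V₁ = sin 12.2°/354 = 5.9696e-04 s/m is conserved through the stack.
Layer 1: θ = 12.20°; offset = 4.3·tan 12.20° = 0.930 m.
Layer 2: sin θ = p·583 = 0.3480 → θ = 20.37°; offset = 17.7·tan 20.37° = 6.571 m.
Layer 3: sin θ = p·1115 = 0.6656 → θ = 41.73°; offset = 5.0·tan 41.73° = 4.459 m.
Total horizontal offset = 11.960 m.

12.0 m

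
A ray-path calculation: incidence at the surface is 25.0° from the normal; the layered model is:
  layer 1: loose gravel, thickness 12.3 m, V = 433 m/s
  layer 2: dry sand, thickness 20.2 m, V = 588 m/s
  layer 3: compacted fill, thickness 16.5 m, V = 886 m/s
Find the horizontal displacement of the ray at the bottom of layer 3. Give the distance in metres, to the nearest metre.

48 m

p = sin θ₁/V₁ = sin 25.0°/433 = 9.7602e-04 s/m is conserved through the stack.
Layer 1: θ = 25.00°; offset = 12.3·tan 25.00° = 5.736 m.
Layer 2: sin θ = p·588 = 0.5739 → θ = 35.02°; offset = 20.2·tan 35.02° = 14.156 m.
Layer 3: sin θ = p·886 = 0.8648 → θ = 59.85°; offset = 16.5·tan 59.85° = 28.413 m.
Summing the layer offsets gives 48.304 m.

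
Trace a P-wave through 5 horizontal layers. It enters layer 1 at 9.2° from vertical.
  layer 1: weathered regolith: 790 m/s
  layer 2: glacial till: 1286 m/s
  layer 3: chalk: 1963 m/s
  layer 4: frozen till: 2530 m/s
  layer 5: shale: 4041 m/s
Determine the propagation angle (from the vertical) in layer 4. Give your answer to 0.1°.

30.8°

Snell's law across each interface conserves sin θ / V, so sin θ_4 = V_4·sin θ₁/V₁.
sin θ_4 = 2530 × sin 9.2° / 790 = 0.5120.
θ_4 = arcsin 0.5120 = 30.80°.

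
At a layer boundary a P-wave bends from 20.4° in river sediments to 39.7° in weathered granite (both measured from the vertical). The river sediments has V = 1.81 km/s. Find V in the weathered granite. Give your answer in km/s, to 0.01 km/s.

sin 20.4° = 0.3486; sin 39.7° = 0.6388.
V₂ = V₁·(sin θ₂/sin θ₁) = 1.81·(0.6388/0.3486) = 3.32 km/s.

3.32 km/s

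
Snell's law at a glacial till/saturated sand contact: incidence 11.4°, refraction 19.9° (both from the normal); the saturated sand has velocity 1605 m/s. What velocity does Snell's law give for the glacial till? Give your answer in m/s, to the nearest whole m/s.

sin 11.4° = 0.1977; sin 19.9° = 0.3404.
V₁ = V₂·(sin θ₁/sin θ₂) = 1605·(0.1977/0.3404) = 932.02 m/s.

932 m/s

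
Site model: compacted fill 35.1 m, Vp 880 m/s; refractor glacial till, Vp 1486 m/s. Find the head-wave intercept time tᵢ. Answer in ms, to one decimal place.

64.3 ms

tᵢ = 2h·√(V₂²−V₁²)/(V₁V₂).
√(V₂²−V₁²) = √(1486²−880²) = 1197.4 m/s.
tᵢ = 2·35.1·1197.4/(880·1486) = 0.06428 s.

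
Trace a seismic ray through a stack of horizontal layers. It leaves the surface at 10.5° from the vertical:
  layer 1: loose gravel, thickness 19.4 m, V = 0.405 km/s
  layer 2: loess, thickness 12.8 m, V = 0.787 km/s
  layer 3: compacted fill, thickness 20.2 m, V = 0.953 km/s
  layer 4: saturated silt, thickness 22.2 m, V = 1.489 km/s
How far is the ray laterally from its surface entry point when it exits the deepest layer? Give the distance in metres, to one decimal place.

38.1 m

Ray parameter p = sin 10.5° / 0.405 km/s = 4.4996e-01 s/km.
Layer 1: θ = 10.50°; offset = 19.4·tan 10.50° = 3.596 m.
Layer 2: sin θ = p·0.787 = 0.3541 → θ = 20.74°; offset = 12.8·tan 20.74° = 4.847 m.
Layer 3: sin θ = p·0.953 = 0.4288 → θ = 25.39°; offset = 20.2·tan 25.39° = 9.588 m.
Layer 4: sin θ = p·1.489 = 0.6700 → θ = 42.07°; offset = 22.2·tan 42.07° = 20.036 m.
Σ offsets = 38.067 m.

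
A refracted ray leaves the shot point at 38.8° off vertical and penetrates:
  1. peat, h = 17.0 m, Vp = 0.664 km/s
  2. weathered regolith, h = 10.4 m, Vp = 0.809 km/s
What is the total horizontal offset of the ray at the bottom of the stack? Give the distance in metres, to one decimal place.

26.0 m

Ray parameter p = sin 38.8° / 0.664 km/s = 9.4368e-01 s/km.
Layer 1: θ = 38.80°; offset = 17.0·tan 38.80° = 13.668 m.
Layer 2: sin θ = p·0.809 = 0.7634 → θ = 49.77°; offset = 10.4·tan 49.77° = 12.293 m.
Summing the layer offsets gives 25.961 m.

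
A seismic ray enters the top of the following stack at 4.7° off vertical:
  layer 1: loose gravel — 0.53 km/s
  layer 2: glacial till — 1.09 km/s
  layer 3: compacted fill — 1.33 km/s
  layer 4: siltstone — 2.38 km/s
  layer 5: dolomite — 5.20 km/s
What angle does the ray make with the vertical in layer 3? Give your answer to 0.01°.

Ray parameter p = sin 4.7° / 0.53 = 1.5460e-01 s/km.
sin θ_3 = p·V_3 = 1.5460e-01 × 1.33 = 0.2056.
θ_3 = arcsin 0.2056 = 11.87°.

11.87°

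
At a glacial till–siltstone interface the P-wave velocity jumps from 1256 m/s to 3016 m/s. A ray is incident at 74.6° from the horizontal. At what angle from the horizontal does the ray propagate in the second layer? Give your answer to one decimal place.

Convert to the normal: θ₁ = 90° − 74.6° = 15.4°.
sin θ₁/V₁ = sin θ₂/V₂ ⇒ sin θ₂ = 3016·sin 15.4°/1256 = 3016·0.2656/1256 = 0.6377.
θ₂ = arcsin 0.6377 = 39.62° from the normal.
From the interface: 90° − 39.62° = 50.38°.

50.4°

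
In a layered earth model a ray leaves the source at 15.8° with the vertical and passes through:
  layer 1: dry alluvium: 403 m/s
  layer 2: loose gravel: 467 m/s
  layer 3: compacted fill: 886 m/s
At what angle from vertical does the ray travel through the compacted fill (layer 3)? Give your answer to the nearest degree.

37°

Snell's law across each interface conserves sin θ / V, so sin θ_3 = V_3·sin θ₁/V₁.
sin θ_3 = 886 × sin 15.8° / 403 = 0.5986.
θ_3 = arcsin 0.5986 = 36.77°.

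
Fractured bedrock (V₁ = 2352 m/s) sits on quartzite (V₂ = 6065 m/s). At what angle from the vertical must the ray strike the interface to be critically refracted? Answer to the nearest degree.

Critical incidence: sin θ_c = V₁/V₂ = 2352/6065 = 0.3878.
θ_c = arcsin 0.3878 = 22.82°.

23°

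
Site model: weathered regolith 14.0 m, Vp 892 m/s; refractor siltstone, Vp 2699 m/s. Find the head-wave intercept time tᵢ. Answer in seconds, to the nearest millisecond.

0.030 s

θ_c = arcsin(V₁/V₂) = arcsin(892/2699) = 19.30°; cos θ_c = 0.9438.
tᵢ = 2h·cos θ_c / V₁ = 2·14.0·0.9438 / 892 = 0.02963 s.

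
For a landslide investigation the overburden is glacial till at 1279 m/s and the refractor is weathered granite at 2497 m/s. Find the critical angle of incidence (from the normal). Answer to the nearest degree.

31°

Critical incidence: sin θ_c = V₁/V₂ = 1279/2497 = 0.5122.
θ_c = arcsin 0.5122 = 30.81°.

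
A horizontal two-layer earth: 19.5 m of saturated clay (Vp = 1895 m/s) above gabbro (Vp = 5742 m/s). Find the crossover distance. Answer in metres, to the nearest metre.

x_cross = 2h·√((V₂+V₁)/(V₂−V₁)).
(V₂+V₁)/(V₂−V₁) = (5742+1895)/(5742−1895) = 1.9852; √ = 1.4090.
x_cross = 2·19.5·1.4090 = 54.95 m.

55 m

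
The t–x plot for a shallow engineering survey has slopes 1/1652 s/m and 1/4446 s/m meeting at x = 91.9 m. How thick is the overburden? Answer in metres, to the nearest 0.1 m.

31.1 m

x_cross = 2h·√((V₂+V₁)/(V₂−V₁)) → h = x_cross / (2·√((V₂+V₁)/(V₂−V₁))).
√((V₂+V₁)/(V₂−V₁)) = √((4446+1652)/(4446−1652)) = 1.4773.
h = 91.9 / (2·1.4773) = 31.10 m.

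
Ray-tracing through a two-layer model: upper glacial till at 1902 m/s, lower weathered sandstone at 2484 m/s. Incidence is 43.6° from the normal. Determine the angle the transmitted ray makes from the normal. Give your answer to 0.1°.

sin θ₁/V₁ = sin θ₂/V₂ ⇒ sin θ₂ = 2484·sin 43.6°/1902 = 2484·0.6896/1902 = 0.9006.
θ₂ = sin⁻¹(0.9006) = 64.24° (from vertical).

64.2°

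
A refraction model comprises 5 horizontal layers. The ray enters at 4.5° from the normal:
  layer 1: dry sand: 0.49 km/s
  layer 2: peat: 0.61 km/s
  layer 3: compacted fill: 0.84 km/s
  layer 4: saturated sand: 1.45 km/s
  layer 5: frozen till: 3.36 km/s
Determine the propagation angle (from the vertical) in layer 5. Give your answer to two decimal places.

32.55°

Snell's law across each interface conserves sin θ / V, so sin θ_5 = V_5·sin θ₁/V₁.
sin θ_5 = 3.36 × sin 4.5° / 0.49 = 0.5380.
θ_5 = 32.55° from the vertical.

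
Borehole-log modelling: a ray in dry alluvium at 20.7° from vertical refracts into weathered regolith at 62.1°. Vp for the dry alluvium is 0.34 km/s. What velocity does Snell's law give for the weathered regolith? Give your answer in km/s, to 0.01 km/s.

sin 20.7° = 0.3535; sin 62.1° = 0.8838.
V₂ = V₁·(sin θ₂/sin θ₁) = 0.34·(0.8838/0.3535) = 0.85 km/s.

0.85 km/s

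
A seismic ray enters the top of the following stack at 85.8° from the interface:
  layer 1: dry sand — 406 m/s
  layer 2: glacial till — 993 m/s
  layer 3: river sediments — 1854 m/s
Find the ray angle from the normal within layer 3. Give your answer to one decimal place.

19.5°

From the normal: θ₁ = 90° − 85.8° = 4.2°.
Snell's law across each interface conserves sin θ / V, so sin θ_3 = V_3·sin θ₁/V₁.
sin θ_3 = 1854 × sin 4.2° / 406 = 0.3344.
θ_3 = arcsin 0.3344 = 19.54°.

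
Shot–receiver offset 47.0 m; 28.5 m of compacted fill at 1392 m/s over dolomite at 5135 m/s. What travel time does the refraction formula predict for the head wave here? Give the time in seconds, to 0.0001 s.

t = x/V₂ + 2h·√(V₂²−V₁²)/(V₁V₂).
√(V₂²−V₁²) = √(5135²−1392²) = 4942.7 m/s; delay term = 2·28.5·4942.7/(1392·5135) = 0.03942 s.
t = 47.0/5135 + 0.03942 = 0.04857 s.

0.0486 s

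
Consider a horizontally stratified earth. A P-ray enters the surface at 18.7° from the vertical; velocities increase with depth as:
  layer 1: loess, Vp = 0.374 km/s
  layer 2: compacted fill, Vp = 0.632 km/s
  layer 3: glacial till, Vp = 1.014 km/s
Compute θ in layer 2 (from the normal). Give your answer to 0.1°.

Ray parameter p = sin 18.7° / 0.374 = 8.5725e-01 s/km.
sin θ_2 = p·V_2 = 8.5725e-01 × 0.632 = 0.5418.
θ_2 = arcsin 0.5418 = 32.81°.

32.8°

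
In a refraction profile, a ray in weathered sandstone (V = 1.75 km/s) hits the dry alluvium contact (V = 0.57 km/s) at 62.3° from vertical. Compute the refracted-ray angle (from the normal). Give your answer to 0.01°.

sin θ₁/V₁ = sin θ₂/V₂ ⇒ sin θ₂ = 0.57·sin 62.3°/1.75 = 0.57·0.8854/1.75 = 0.2884.
θ₂ = arcsin 0.2884 = 16.76° from the normal.

16.76°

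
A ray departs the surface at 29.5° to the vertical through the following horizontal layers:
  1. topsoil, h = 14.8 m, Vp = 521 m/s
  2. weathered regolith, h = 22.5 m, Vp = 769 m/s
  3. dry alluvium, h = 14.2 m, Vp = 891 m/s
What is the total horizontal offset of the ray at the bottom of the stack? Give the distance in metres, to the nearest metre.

p = sin θ₁/V₁ = sin 29.5°/521 = 9.4515e-04 s/m is conserved through the stack.
Layer 1: θ = 29.50°; offset = 14.8·tan 29.50° = 8.373 m.
Layer 2: sin θ = p·769 = 0.7268 → θ = 46.62°; offset = 22.5·tan 46.62° = 23.810 m.
Layer 3: sin θ = p·891 = 0.8421 → θ = 57.37°; offset = 14.2·tan 57.37° = 22.175 m.
Summing the layer offsets gives 54.358 m.

54 m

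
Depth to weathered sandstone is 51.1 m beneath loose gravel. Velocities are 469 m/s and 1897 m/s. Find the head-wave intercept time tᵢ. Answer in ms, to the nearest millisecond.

211 ms

θ_c = arcsin(V₁/V₂) = arcsin(469/1897) = 14.31°; cos θ_c = 0.9690.
tᵢ = 2h·cos θ_c / V₁ = 2·51.1·0.9690 / 469 = 0.21115 s.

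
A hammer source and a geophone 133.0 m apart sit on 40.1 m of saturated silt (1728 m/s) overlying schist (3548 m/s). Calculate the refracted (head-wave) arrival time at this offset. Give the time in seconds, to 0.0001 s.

0.0780 s

t = x/V₂ + 2h·√(V₂²−V₁²)/(V₁V₂).
√(V₂²−V₁²) = √(3548²−1728²) = 3098.8 m/s; delay term = 2·40.1·3098.8/(1728·3548) = 0.04054 s.
t = 133.0/3548 + 0.04054 = 0.07802 s.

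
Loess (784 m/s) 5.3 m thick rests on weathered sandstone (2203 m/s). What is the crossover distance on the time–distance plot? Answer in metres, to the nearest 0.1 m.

15.4 m

x_cross = 2h·√((V₂+V₁)/(V₂−V₁)).
(V₂+V₁)/(V₂−V₁) = (2203+784)/(2203−784) = 2.1050; √ = 1.4509.
x_cross = 2·5.3·1.4509 = 15.38 m.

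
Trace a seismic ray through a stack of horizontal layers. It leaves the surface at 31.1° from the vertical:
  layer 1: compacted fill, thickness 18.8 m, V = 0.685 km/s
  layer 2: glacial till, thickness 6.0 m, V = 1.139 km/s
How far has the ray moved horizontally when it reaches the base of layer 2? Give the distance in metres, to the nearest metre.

Apply Snell's law at each interface; in layer i the horizontal offset is hᵢ·tan θᵢ.
Layer 1: θ = 31.10°; offset = 18.8·tan 31.10° = 11.341 m.
Layer 2: sin θ = 1.139·sin 31.1°/0.685 = 0.8589, θ = 59.19°; offset = 6.0·tan 59.19° = 10.061 m.
Summing the layer offsets gives 21.402 m.

21 m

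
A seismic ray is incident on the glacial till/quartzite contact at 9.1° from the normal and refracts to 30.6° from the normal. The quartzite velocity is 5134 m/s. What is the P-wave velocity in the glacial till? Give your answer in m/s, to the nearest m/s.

1595 m/s

Snell's law: sin 9.1°/V₁ = sin 30.6°/V₂.
V₁ = V₂·sin 9.1°/sin 30.6° = 5134 × 0.3107 = 1595.12 m/s.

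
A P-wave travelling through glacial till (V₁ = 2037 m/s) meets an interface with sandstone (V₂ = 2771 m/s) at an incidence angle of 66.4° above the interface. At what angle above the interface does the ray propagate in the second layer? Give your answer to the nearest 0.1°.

57.0°

Angle from the normal: 90° − 66.4° = 23.6°.
sin θ₁/V₁ = sin θ₂/V₂ ⇒ sin θ₂ = 2771·sin 23.6°/2037 = 2771·0.4003/2037 = 0.5446.
θ₂ = sin⁻¹(0.5446) = 33.00° (from vertical).
From the interface: 90° − 33.00° = 57.00°.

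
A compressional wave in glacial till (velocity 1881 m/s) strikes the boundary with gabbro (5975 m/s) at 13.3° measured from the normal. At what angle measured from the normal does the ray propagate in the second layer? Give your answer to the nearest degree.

47°

sin θ₁/V₁ = sin θ₂/V₂ ⇒ sin θ₂ = 5975·sin 13.3°/1881 = 5975·0.2300/1881 = 0.7308.
θ₂ = arcsin 0.7308 = 46.95° from the normal.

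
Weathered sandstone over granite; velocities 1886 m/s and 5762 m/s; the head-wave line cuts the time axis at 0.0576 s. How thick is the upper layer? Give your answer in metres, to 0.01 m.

θ_c = arcsin(1886/5762) = 19.11°; cos θ_c = 0.9449.
tᵢ = 2h cos θ_c/V₁ ⇒ h = tᵢ·V₁/(2 cos θ_c) = 0.0576·1886/(2·0.9449) = 57.48 m.

57.48 m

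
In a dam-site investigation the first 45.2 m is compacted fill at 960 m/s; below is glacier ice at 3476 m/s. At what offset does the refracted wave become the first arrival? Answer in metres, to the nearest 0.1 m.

θ_c = arcsin(960/3476) = 16.03°, so cos θ_c = 0.9611 and tᵢ = 2h cos θ_c/V₁ = 0.0905 s.
At crossover x/V₁ = x/V₂ + tᵢ ⇒ x = tᵢ/(1/V₁ − 1/V₂) = 0.09050/(1.0417e-03 − 2.8769e-04) = 120.04 m.

120.0 m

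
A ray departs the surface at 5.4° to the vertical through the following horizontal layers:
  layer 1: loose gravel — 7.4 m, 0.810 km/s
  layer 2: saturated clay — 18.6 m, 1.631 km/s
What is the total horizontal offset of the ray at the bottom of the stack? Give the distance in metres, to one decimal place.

4.3 m

p = sin θ₁/V₁ = sin 5.4°/0.810 = 1.1618e-01 s/km is conserved through the stack.
Layer 1: θ = 5.40°; offset = 7.4·tan 5.40° = 0.700 m.
Layer 2: sin θ = p·1.631 = 0.1895 → θ = 10.92°; offset = 18.6·tan 10.92° = 3.590 m.
Σ offsets = 4.289 m.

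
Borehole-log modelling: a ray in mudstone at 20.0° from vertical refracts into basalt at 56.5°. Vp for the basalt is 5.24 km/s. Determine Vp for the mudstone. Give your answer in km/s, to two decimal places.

Snell's law: sin 20.0°/V₁ = sin 56.5°/V₂.
V₁ = V₂·sin 20.0°/sin 56.5° = 5.24 × 0.4102 = 2.15 km/s.

2.15 km/s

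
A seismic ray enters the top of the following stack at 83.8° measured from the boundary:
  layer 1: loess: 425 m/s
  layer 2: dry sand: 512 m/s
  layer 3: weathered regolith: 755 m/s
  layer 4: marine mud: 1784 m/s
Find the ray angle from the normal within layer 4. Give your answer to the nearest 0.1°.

27.0°

From the normal: θ₁ = 90° − 83.8° = 6.2°.
Ray parameter p = sin 6.2° / 425 = 2.5412e-04 s/m.
sin θ_4 = p·V_4 = 2.5412e-04 × 1784 = 0.4533.
θ_4 = arcsin 0.4533 = 26.96°.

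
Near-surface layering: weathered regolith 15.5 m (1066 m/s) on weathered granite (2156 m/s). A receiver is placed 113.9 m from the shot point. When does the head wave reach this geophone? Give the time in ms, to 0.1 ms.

78.1 ms

t = x/V₂ + 2h·√(V₂²−V₁²)/(V₁V₂).
√(V₂²−V₁²) = √(2156²−1066²) = 1874.0 m/s; delay term = 2·15.5·1874.0/(1066·2156) = 0.02528 s.
t = 113.9/2156 + 0.02528 = 0.07811 s.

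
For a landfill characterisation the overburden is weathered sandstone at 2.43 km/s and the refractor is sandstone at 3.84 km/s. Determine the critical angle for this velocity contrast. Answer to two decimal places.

Critical incidence: sin θ_c = V₁/V₂ = 2.43/3.84 = 0.6328.
θ_c = arcsin 0.6328 = 39.26°.

39.26°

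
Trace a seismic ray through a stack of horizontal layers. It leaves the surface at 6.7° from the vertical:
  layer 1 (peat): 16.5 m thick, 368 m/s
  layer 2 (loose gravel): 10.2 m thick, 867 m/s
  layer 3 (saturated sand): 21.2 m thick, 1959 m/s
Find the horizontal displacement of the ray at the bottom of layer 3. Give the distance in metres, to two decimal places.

Apply Snell's law at each interface; in layer i the horizontal offset is hᵢ·tan θᵢ.
Layer 1: θ = 6.70°; offset = 16.5·tan 6.70° = 1.9383 m.
Layer 2: sin θ = 867·sin 6.7°/368 = 0.2749, θ = 15.95°; offset = 10.2·tan 15.95° = 2.9160 m.
Layer 3: sin θ = 1959·sin 6.7°/368 = 0.6211, θ = 38.40°; offset = 21.2·tan 38.40° = 16.8000 m.
Σ offsets = 21.6543 m.

21.65 m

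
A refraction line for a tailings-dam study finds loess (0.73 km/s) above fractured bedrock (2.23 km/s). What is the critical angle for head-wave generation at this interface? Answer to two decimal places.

At critical incidence the refracted ray runs along the interface (θ₂ = 90°), so sin θ_c = V₁/V₂.
θ_c = arcsin(0.73/2.23) = arcsin 0.3274 = 19.11°.

19.11°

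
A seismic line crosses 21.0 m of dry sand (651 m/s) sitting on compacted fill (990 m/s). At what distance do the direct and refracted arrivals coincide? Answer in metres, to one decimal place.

92.4 m

x_cross = 2h·√((V₂+V₁)/(V₂−V₁)).
(V₂+V₁)/(V₂−V₁) = (990+651)/(990−651) = 4.8407; √ = 2.2002.
x_cross = 2·21.0·2.2002 = 92.41 m.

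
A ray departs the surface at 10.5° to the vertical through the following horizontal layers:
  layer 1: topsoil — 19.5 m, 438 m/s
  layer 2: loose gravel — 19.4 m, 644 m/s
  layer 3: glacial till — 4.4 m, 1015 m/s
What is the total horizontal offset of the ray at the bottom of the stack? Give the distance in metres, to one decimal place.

p = sin θ₁/V₁ = sin 10.5°/438 = 4.1606e-04 s/m is conserved through the stack.
Layer 1: θ = 10.50°; offset = 19.5·tan 10.50° = 3.614 m.
Layer 2: sin θ = p·644 = 0.2679 → θ = 15.54°; offset = 19.4·tan 15.54° = 5.395 m.
Layer 3: sin θ = p·1015 = 0.4223 → θ = 24.98°; offset = 4.4·tan 24.98° = 2.050 m.
Σ offsets = 11.059 m.

11.1 m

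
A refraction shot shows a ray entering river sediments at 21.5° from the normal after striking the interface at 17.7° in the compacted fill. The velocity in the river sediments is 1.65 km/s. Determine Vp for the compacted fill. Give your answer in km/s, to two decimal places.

Snell's law: sin 17.7°/V₁ = sin 21.5°/V₂.
V₁ = V₂·sin 17.7°/sin 21.5° = 1.65 × 0.8296 = 1.37 km/s.

1.37 km/s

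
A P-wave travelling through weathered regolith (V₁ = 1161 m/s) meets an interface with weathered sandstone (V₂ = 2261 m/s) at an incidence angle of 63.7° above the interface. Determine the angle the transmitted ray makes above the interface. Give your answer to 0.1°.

30.4°

Convert to the normal: θ₁ = 90° − 63.7° = 26.3°.
Snell's law: sin θ₂ = (V₂/V₁)·sin θ₁ = (2261/1161)·sin 26.3° = 0.8629.
θ₂ = sin⁻¹(0.8629) = 59.64° (from vertical).
From the interface: 90° − 59.64° = 30.36°.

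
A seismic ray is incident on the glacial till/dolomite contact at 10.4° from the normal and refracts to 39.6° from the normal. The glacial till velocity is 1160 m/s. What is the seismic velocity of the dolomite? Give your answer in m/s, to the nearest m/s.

4096 m/s

Snell's law: sin 10.4°/V₁ = sin 39.6°/V₂.
V₂ = V₁·sin 39.6°/sin 10.4° = 1160 × 3.5311 = 4096.03 m/s.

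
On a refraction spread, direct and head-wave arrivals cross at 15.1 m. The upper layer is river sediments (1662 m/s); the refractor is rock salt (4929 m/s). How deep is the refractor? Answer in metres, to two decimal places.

5.32 m

h = (x_cross/2)·√((V₂−V₁)/(V₂+V₁)).
(V₂−V₁)/(V₂+V₁) = (4929−1662)/(4929+1662) = 0.4957; √ = 0.7040.
h = (15.1/2)·0.7040 = 5.32 m.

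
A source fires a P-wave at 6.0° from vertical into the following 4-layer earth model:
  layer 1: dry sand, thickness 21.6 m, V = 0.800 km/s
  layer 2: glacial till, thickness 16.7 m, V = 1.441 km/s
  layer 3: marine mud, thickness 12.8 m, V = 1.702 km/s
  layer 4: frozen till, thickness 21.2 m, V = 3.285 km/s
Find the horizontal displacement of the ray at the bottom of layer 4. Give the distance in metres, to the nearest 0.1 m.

18.5 m

Apply Snell's law at each interface; in layer i the horizontal offset is hᵢ·tan θᵢ.
Layer 1: θ = 6.00°; offset = 21.6·tan 6.00° = 2.270 m.
Layer 2: sin θ = 1.441·sin 6.0°/0.800 = 0.1883, θ = 10.85°; offset = 16.7·tan 10.85° = 3.202 m.
Layer 3: sin θ = 1.702·sin 6.0°/0.800 = 0.2224, θ = 12.85°; offset = 12.8·tan 12.85° = 2.920 m.
Layer 4: sin θ = 3.285·sin 6.0°/0.800 = 0.4292, θ = 25.42°; offset = 21.2·tan 25.42° = 10.075 m.
Summing the layer offsets gives 18.466 m.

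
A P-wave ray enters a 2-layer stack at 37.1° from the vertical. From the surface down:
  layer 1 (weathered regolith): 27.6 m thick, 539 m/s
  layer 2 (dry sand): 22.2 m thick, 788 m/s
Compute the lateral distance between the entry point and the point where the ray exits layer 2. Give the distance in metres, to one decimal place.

62.4 m

p = sin θ₁/V₁ = sin 37.1°/539 = 1.1191e-03 s/m is conserved through the stack.
Layer 1: θ = 37.10°; offset = 27.6·tan 37.10° = 20.874 m.
Layer 2: sin θ = p·788 = 0.8819 → θ = 61.87°; offset = 22.2·tan 61.87° = 41.522 m.
Total horizontal offset = 62.396 m.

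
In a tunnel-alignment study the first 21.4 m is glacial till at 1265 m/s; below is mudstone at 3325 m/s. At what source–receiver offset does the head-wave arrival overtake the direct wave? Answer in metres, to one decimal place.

x_cross = 2h·√((V₂+V₁)/(V₂−V₁)).
(V₂+V₁)/(V₂−V₁) = (3325+1265)/(3325−1265) = 2.2282; √ = 1.4927.
x_cross = 2·21.4·1.4927 = 63.89 m.

63.9 m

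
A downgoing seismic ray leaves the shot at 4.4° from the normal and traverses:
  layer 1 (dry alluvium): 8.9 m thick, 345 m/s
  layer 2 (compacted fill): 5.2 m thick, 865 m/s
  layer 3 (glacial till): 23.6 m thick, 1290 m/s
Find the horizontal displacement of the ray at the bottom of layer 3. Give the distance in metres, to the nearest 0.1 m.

8.8 m

Apply Snell's law at each interface; in layer i the horizontal offset is hᵢ·tan θᵢ.
Layer 1: θ = 4.40°; offset = 8.9·tan 4.40° = 0.685 m.
Layer 2: sin θ = 865·sin 4.4°/345 = 0.1924, θ = 11.09°; offset = 5.2·tan 11.09° = 1.019 m.
Layer 3: sin θ = 1290·sin 4.4°/345 = 0.2869, θ = 16.67°; offset = 23.6·tan 16.67° = 7.067 m.
Σ offsets = 8.771 m.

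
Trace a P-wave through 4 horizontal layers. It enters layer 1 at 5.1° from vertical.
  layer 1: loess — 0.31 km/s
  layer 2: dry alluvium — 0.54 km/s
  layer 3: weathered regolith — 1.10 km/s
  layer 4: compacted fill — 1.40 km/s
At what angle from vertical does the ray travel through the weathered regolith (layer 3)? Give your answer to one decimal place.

18.4°

Ray parameter p = sin 5.1° / 0.31 = 2.8676e-01 s/km.
sin θ_3 = p·V_3 = 2.8676e-01 × 1.10 = 0.3154.
θ_3 = 18.39° from the vertical.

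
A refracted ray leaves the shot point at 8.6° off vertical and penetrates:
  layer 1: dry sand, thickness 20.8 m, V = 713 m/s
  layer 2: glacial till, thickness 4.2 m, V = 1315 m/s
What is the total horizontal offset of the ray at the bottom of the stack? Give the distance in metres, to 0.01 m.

4.35 m

Apply Snell's law at each interface; in layer i the horizontal offset is hᵢ·tan θᵢ.
Layer 1: θ = 8.60°; offset = 20.8·tan 8.60° = 3.1457 m.
Layer 2: sin θ = 1315·sin 8.6°/713 = 0.2758, θ = 16.01°; offset = 4.2·tan 16.01° = 1.2051 m.
Σ offsets = 4.3508 m.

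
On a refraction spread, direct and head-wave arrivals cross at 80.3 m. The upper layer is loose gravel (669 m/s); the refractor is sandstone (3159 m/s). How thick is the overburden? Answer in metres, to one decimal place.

h = (x_cross/2)·√((V₂−V₁)/(V₂+V₁)).
(V₂−V₁)/(V₂+V₁) = (3159−669)/(3159+669) = 0.6505; √ = 0.8065.
h = (80.3/2)·0.8065 = 32.38 m.

32.4 m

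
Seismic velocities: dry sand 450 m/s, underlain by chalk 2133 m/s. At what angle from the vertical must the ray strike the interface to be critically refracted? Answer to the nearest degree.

Critical incidence: sin θ_c = V₁/V₂ = 450/2133 = 0.2110.
θ_c = arcsin 0.2110 = 12.18°.

12°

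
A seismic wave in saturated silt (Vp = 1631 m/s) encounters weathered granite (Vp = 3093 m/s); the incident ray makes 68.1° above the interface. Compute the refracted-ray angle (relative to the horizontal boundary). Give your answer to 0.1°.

45.0°

Angle from the normal: 90° − 68.1° = 21.9°.
sin θ₁/V₁ = sin θ₂/V₂ ⇒ sin θ₂ = 3093·sin 21.9°/1631 = 3093·0.3730/1631 = 0.7073.
θ₂ = arcsin 0.7073 = 45.02° from the normal.
From the interface: 90° − 45.02° = 44.98°.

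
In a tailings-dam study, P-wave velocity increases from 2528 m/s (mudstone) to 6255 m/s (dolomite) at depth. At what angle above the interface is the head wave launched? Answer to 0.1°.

Critical incidence: sin θ_c = V₁/V₂ = 2528/6255 = 0.4042.
θ_c = arcsin 0.4042 = 23.84°.
Measured from the interface: 90° − 23.84° = 66.16°.

66.2°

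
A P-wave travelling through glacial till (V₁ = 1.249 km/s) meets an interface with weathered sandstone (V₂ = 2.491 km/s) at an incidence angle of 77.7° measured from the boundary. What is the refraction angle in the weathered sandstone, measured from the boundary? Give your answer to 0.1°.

64.9°

Angle from the normal: 90° − 77.7° = 12.3°.
sin θ₁/V₁ = sin θ₂/V₂ ⇒ sin θ₂ = 2.491·sin 12.3°/1.249 = 2.491·0.2130/1.249 = 0.4249.
θ₂ = arcsin 0.4249 = 25.14° from the normal.
From the interface: 90° − 25.14° = 64.86°.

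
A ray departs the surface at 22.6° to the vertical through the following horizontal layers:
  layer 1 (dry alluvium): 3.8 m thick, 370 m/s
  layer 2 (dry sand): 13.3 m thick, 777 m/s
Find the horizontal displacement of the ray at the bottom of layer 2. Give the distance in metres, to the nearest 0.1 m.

p = sin θ₁/V₁ = sin 22.6°/370 = 1.0386e-03 s/m is conserved through the stack.
Layer 1: θ = 22.60°; offset = 3.8·tan 22.60° = 1.582 m.
Layer 2: sin θ = p·777 = 0.8070 → θ = 53.81°; offset = 13.3·tan 53.81° = 18.176 m.
Σ offsets = 19.758 m.

19.8 m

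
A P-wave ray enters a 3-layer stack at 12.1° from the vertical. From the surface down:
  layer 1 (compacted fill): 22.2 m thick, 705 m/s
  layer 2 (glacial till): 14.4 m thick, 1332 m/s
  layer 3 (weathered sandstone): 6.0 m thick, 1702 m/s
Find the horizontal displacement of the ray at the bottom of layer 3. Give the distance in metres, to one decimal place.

14.5 m

Apply Snell's law at each interface; in layer i the horizontal offset is hᵢ·tan θᵢ.
Layer 1: θ = 12.10°; offset = 22.2·tan 12.10° = 4.759 m.
Layer 2: sin θ = 1332·sin 12.1°/705 = 0.3960, θ = 23.33°; offset = 14.4·tan 23.33° = 6.211 m.
Layer 3: sin θ = 1702·sin 12.1°/705 = 0.5061, θ = 30.40°; offset = 6.0·tan 30.40° = 3.520 m.
Σ offsets = 14.491 m.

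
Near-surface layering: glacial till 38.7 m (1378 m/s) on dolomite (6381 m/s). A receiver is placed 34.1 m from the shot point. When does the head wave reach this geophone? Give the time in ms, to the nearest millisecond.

60 ms

t = x/V₂ + 2h·√(V₂²−V₁²)/(V₁V₂).
√(V₂²−V₁²) = √(6381²−1378²) = 6230.4 m/s; delay term = 2·38.7·6230.4/(1378·6381) = 0.05484 s.
t = 34.1/6381 + 0.05484 = 0.06019 s.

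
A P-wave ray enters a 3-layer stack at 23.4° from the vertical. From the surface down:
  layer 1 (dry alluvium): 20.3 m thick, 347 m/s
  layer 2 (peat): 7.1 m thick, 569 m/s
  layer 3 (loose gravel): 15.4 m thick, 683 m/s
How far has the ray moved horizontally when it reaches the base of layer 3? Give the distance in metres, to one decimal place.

34.2 m

p = sin θ₁/V₁ = sin 23.4°/347 = 1.1445e-03 s/m is conserved through the stack.
Layer 1: θ = 23.40°; offset = 20.3·tan 23.40° = 8.785 m.
Layer 2: sin θ = p·569 = 0.6512 → θ = 40.63°; offset = 7.1·tan 40.63° = 6.093 m.
Layer 3: sin θ = p·683 = 0.7817 → θ = 51.42°; offset = 15.4·tan 51.42° = 19.303 m.
Summing the layer offsets gives 34.180 m.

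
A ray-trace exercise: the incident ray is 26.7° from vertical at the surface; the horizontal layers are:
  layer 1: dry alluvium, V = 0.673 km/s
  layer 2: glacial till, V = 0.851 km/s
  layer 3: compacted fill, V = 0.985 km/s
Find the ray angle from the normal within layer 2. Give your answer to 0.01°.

Ray parameter p = sin 26.7° / 0.673 = 6.6764e-01 s/km.
sin θ_2 = p·V_2 = 6.6764e-01 × 0.851 = 0.5682.
θ_2 = arcsin 0.5682 = 34.62°.

34.62°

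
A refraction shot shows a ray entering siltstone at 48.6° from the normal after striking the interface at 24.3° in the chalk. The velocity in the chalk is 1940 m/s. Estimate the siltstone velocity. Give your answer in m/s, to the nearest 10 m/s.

sin 24.3° = 0.4115; sin 48.6° = 0.7501.
V₂ = V₁·(sin θ₂/sin θ₁) = 1940·(0.7501/0.4115) = 3536.24 m/s.

3540 m/s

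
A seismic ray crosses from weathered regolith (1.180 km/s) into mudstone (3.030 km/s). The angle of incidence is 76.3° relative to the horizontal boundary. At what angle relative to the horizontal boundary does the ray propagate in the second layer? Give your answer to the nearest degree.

Convert to the normal: θ₁ = 90° − 76.3° = 13.7°.
sin θ₁/V₁ = sin θ₂/V₂ ⇒ sin θ₂ = 3.030·sin 13.7°/1.180 = 3.030·0.2368/1.180 = 0.6082.
θ₂ = arcsin 0.6082 = 37.46° from the normal.
From the interface: 90° − 37.46° = 52.54°.

53°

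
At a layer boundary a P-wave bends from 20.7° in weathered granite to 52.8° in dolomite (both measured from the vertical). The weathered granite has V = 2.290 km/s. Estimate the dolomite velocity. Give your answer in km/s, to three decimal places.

Snell's law: sin 20.7°/V₁ = sin 52.8°/V₂.
V₂ = V₁·sin 52.8°/sin 20.7° = 2.290 × 2.2534 = 5.160 km/s.

5.160 km/s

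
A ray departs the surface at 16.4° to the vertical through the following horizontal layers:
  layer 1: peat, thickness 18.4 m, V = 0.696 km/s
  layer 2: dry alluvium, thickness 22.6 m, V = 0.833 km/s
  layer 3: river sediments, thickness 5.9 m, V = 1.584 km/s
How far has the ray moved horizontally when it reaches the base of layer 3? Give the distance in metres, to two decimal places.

Ray parameter p = sin 16.4° / 0.696 km/s = 4.0566e-01 s/km.
Layer 1: θ = 16.40°; offset = 18.4·tan 16.40° = 5.4154 m.
Layer 2: sin θ = p·0.833 = 0.3379 → θ = 19.75°; offset = 22.6·tan 19.75° = 8.1142 m.
Layer 3: sin θ = p·1.584 = 0.6426 → θ = 39.98°; offset = 5.9·tan 39.98° = 4.9478 m.
Summing the layer offsets gives 18.4775 m.

18.48 m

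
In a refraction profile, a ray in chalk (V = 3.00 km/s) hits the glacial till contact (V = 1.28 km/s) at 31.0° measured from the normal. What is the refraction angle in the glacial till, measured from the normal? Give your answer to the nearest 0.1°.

12.7°

Snell's law: sin θ₂ = (V₂/V₁)·sin θ₁ = (1.28/3.00)·sin 31.0° = 0.2197.
θ₂ = sin⁻¹(0.2197) = 12.69° (from vertical).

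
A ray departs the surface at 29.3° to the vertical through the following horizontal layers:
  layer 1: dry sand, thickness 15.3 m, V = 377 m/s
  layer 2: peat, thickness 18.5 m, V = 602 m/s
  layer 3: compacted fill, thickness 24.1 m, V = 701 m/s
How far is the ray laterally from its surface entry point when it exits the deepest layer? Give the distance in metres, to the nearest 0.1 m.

Ray parameter p = sin 29.3° / 377 m/s = 1.2981e-03 s/m.
Layer 1: θ = 29.30°; offset = 15.3·tan 29.30° = 8.586 m.
Layer 2: sin θ = p·602 = 0.7815 → θ = 51.39°; offset = 18.5·tan 51.39° = 23.170 m.
Layer 3: sin θ = p·701 = 0.9100 → θ = 65.50°; offset = 24.1·tan 65.50° = 52.884 m.
Σ offsets = 84.640 m.

84.6 m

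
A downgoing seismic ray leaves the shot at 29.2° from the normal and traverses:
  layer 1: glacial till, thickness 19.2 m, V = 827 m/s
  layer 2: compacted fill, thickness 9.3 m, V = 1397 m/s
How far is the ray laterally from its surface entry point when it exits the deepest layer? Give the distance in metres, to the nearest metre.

Ray parameter p = sin 29.2° / 827 m/s = 5.8991e-04 s/m.
Layer 1: θ = 29.20°; offset = 19.2·tan 29.20° = 10.731 m.
Layer 2: sin θ = p·1397 = 0.8241 → θ = 55.50°; offset = 9.3·tan 55.50° = 13.531 m.
Σ offsets = 24.261 m.

24 m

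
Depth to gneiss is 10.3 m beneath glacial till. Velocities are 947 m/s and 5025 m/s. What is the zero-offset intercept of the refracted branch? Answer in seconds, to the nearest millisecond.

0.021 s

θ_c = arcsin(V₁/V₂) = arcsin(947/5025) = 10.86°; cos θ_c = 0.9821.
tᵢ = 2h·cos θ_c / V₁ = 2·10.3·0.9821 / 947 = 0.02136 s.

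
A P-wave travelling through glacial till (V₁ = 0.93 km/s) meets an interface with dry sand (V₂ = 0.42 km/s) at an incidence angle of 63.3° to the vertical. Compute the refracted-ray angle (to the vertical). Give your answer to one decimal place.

23.8°

Snell's law: sin θ₂ = (V₂/V₁)·sin θ₁ = (0.42/0.93)·sin 63.3° = 0.4035.
θ₂ = arcsin 0.4035 = 23.79° from the normal.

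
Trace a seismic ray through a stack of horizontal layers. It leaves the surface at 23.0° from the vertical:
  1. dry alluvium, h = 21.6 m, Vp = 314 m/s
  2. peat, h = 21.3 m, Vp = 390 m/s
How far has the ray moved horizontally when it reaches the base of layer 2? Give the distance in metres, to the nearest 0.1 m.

21.0 m

Ray parameter p = sin 23.0° / 314 m/s = 1.2444e-03 s/m.
Layer 1: θ = 23.00°; offset = 21.6·tan 23.00° = 9.169 m.
Layer 2: sin θ = p·390 = 0.4853 → θ = 29.03°; offset = 21.3·tan 29.03° = 11.822 m.
Σ offsets = 20.991 m.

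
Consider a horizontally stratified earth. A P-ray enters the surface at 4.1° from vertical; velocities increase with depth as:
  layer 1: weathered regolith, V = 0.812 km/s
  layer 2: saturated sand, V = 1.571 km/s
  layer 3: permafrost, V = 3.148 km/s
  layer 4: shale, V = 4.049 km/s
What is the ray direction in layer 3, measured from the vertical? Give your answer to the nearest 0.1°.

16.1°

Snell's law across each interface conserves sin θ / V, so sin θ_3 = V_3·sin θ₁/V₁.
sin θ_3 = 3.148 × sin 4.1° / 0.812 = 0.2772.
θ_3 = 16.09° from the vertical.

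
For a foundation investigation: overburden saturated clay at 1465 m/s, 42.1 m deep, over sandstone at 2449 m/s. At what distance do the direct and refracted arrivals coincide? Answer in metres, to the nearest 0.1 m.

167.9 m

x_cross = 2h·√((V₂+V₁)/(V₂−V₁)).
(V₂+V₁)/(V₂−V₁) = (2449+1465)/(2449−1465) = 3.9776; √ = 1.9944.
x_cross = 2·42.1·1.9944 = 167.93 m.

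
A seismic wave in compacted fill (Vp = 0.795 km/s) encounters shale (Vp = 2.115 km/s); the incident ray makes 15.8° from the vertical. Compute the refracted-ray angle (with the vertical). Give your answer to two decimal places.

Snell's law: sin θ₂ = (V₂/V₁)·sin θ₁ = (2.115/0.795)·sin 15.8° = 0.7244.
θ₂ = arcsin 0.7244 = 46.42° from the normal.

46.42°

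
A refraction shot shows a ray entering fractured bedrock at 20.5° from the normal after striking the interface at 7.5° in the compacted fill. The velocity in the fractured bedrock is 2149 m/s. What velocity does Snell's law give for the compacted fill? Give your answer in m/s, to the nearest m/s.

801 m/s

sin 7.5° = 0.1305; sin 20.5° = 0.3502.
V₁ = V₂·(sin θ₁/sin θ₂) = 2149·(0.1305/0.3502) = 800.96 m/s.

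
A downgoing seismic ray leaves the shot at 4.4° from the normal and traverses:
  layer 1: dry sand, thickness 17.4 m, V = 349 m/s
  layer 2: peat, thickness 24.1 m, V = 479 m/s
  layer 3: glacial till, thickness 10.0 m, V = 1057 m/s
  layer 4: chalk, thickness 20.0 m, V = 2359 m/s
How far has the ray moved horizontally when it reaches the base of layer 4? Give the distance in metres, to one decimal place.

18.4 m

p = sin θ₁/V₁ = sin 4.4°/349 = 2.1983e-04 s/m is conserved through the stack.
Layer 1: θ = 4.40°; offset = 17.4·tan 4.40° = 1.339 m.
Layer 2: sin θ = p·479 = 0.1053 → θ = 6.04°; offset = 24.1·tan 6.04° = 2.552 m.
Layer 3: sin θ = p·1057 = 0.2324 → θ = 13.44°; offset = 10.0·tan 13.44° = 2.389 m.
Layer 4: sin θ = p·2359 = 0.5186 → θ = 31.24°; offset = 20.0·tan 31.24° = 12.130 m.
Σ offsets = 18.409 m.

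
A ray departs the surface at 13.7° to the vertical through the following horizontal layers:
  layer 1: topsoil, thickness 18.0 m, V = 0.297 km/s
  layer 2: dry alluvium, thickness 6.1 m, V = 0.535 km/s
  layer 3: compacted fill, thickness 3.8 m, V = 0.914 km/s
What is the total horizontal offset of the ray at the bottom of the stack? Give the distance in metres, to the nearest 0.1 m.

11.3 m

Ray parameter p = sin 13.7° / 0.297 km/s = 7.9743e-01 s/km.
Layer 1: θ = 13.70°; offset = 18.0·tan 13.70° = 4.388 m.
Layer 2: sin θ = p·0.535 = 0.4266 → θ = 25.25°; offset = 6.1·tan 25.25° = 2.877 m.
Layer 3: sin θ = p·0.914 = 0.7289 → θ = 46.79°; offset = 3.8·tan 46.79° = 4.045 m.
Summing the layer offsets gives 11.311 m.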